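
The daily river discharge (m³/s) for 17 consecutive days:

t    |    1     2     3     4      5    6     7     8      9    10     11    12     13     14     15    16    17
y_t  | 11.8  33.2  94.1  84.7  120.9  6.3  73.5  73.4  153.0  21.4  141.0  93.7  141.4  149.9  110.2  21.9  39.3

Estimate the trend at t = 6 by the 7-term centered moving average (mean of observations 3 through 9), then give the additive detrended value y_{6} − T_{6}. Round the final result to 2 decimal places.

Trend T_6 = (94.1 + 84.7 + 120.9 + 6.3 + 73.5 + 73.4 + 153.0) / 7 = 605.9/7 = 86.5571
Detrended value: 6.3 − 86.5571 = -80.26

-80.26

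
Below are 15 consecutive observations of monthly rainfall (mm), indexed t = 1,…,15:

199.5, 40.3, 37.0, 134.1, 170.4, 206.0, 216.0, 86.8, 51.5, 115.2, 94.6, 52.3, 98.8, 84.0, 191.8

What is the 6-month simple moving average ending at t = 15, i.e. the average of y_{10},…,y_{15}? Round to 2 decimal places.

Sum of periods 10–15: 115.2 + 94.6 + 52.3 + 98.8 + 84.0 + 191.8 = 636.7
Divide by 6: 636.7 / 6 = 106.12

106.12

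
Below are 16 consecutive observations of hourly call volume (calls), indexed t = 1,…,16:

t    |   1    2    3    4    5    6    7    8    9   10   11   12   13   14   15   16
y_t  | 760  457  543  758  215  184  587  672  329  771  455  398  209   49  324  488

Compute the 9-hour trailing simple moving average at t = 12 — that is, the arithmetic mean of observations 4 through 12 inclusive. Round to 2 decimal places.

485.44

Sum of periods 4–12: 758 + 215 + 184 + 587 + 672 + 329 + 771 + 455 + 398 = 4369
Divide by 9: 4369 / 9 = 485.44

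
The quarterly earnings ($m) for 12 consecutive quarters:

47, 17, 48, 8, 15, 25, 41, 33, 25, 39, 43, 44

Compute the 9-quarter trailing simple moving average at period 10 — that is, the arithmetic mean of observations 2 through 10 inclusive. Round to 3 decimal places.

Sum of periods 2–10: 17 + 48 + 8 + 15 + 25 + 41 + 33 + 25 + 39 = 251
Divide by 9: 251 / 9 = 27.889

27.889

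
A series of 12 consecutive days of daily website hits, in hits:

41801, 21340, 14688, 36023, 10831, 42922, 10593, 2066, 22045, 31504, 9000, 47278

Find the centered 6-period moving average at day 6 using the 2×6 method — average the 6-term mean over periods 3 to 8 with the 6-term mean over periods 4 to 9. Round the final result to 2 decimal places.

20133.58

Sum over 3–8: 14688 + 36023 + 10831 + 42922 + 10593 + 2066 = 117123
Sum over 4–9: 36023 + 10831 + 42922 + 10593 + 2066 + 22045 = 124480
CMA at t=6 = (117123 + 124480) / (2·6) = 241603 / 12 = 20133.58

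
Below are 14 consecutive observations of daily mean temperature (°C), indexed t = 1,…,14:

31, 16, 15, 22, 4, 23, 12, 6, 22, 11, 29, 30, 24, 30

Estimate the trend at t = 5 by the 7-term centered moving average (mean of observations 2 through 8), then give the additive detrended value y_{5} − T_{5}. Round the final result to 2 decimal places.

Trend T_5 = (16 + 15 + 22 + 4 + 23 + 12 + 6) / 7 = 98/7 = 14.0000
Detrended value: 4 − 14.0000 = -10.00

-10.00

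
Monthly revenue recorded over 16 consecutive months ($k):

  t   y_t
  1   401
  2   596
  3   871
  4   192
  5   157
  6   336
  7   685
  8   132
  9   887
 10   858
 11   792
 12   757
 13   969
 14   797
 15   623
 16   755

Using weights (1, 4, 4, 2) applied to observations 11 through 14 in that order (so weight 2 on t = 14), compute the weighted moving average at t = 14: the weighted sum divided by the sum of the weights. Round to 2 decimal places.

844.55

Weighted sum: 1·792 + 4·757 + 4·969 + 2·797 = 792 + 3028 + 3876 + 1594 = 9290
Weight total: 1 + 4 + 4 + 2 = 11
WMA = 9290 / 11 = 844.55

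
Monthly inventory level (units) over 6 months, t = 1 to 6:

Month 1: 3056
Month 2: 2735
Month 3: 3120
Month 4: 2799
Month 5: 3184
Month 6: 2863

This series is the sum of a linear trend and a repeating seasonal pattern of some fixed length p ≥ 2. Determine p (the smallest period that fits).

First differences y_{t+1} − y_t: -321, 385, -321, 385, -321, …
The difference pattern repeats every 2 terms and not for any smaller step, so p = 2.

2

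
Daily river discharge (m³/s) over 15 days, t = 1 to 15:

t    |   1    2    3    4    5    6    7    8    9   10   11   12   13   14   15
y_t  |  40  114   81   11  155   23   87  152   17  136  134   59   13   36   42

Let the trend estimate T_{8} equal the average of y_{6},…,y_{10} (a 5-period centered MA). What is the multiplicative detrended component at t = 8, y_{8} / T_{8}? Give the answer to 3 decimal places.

1.831

Trend T_8 = (23 + 87 + 152 + 17 + 136) / 5 = 415/5 = 83.00000
Ratio to trend: 152 / 83.00000 = 1.831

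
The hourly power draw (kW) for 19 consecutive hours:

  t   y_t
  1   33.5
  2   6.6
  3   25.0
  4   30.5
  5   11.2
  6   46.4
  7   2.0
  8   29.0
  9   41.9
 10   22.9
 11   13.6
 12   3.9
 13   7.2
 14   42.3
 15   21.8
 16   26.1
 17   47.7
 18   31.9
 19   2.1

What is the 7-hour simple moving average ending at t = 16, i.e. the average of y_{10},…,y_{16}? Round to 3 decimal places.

Sum of periods 10–16: 22.9 + 13.6 + 3.9 + 7.2 + 42.3 + 21.8 + 26.1 = 137.8
Divide by 7: 137.8 / 7 = 19.686

19.686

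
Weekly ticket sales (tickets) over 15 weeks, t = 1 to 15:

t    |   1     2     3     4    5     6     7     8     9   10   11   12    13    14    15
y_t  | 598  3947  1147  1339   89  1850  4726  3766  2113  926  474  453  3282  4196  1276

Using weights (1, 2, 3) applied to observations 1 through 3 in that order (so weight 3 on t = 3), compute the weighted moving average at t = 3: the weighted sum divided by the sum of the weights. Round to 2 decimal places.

Weighted sum: 1·598 + 2·3947 + 3·1147 = 598 + 7894 + 3441 = 11933
Weight total: 1 + 2 + 3 = 6
WMA = 11933 / 6 = 1988.83

1988.83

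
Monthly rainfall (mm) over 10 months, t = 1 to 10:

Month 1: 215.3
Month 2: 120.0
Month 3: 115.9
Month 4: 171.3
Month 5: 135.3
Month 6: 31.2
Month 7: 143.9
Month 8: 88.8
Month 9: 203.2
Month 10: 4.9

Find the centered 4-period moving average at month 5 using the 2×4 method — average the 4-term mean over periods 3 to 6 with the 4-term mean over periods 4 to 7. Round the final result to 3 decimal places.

116.925

Sum over 3–6: 115.9 + 171.3 + 135.3 + 31.2 = 453.7
Sum over 4–7: 171.3 + 135.3 + 31.2 + 143.9 = 481.7
CMA at t=5 = (453.7 + 481.7) / (2·4) = 935.4 / 8 = 116.925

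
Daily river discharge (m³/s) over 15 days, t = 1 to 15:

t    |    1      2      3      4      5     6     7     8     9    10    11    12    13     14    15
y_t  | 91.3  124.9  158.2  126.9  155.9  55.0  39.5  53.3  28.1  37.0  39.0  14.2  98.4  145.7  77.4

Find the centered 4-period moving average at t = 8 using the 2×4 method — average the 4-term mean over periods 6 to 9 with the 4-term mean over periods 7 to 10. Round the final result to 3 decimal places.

Sum over 6–9: 55.0 + 39.5 + 53.3 + 28.1 = 175.9
Sum over 7–10: 39.5 + 53.3 + 28.1 + 37.0 = 157.9
CMA at t=8 = (175.9 + 157.9) / (2·4) = 333.8 / 8 = 41.725

41.725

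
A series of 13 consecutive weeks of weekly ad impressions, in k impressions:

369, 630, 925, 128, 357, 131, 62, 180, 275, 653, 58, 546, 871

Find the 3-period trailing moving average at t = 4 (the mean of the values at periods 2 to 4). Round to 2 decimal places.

561.00

Sum of periods 2–4: 630 + 925 + 128 = 1683
Divide by 3: 1683 / 3 = 561.00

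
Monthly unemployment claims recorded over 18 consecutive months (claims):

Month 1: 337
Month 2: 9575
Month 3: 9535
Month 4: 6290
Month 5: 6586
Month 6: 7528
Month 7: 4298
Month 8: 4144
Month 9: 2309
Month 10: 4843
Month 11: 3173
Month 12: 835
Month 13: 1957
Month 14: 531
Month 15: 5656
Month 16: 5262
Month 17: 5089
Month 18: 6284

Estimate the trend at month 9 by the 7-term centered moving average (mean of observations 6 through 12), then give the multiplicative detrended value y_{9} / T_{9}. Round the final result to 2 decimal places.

Trend T_9 = (7528 + 4298 + 4144 + 2309 + 4843 + 3173 + 835) / 7 = 27130/7 = 3875.7143
Ratio to trend: 2309 / 3875.7143 = 0.60

0.60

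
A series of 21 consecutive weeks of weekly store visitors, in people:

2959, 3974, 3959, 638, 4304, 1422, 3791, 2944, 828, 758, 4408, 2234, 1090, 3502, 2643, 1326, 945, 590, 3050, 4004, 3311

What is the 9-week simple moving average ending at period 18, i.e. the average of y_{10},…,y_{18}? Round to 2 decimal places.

1944.00

Sum of periods 10–18: 758 + 4408 + 2234 + 1090 + 3502 + 2643 + 1326 + 945 + 590 = 17496
Divide by 9: 17496 / 9 = 1944.00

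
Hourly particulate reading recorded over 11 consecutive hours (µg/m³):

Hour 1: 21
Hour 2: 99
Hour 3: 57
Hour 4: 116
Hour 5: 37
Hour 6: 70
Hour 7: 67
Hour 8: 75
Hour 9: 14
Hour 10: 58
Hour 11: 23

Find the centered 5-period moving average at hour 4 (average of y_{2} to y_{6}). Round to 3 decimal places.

75.800

Sum of periods 2–6: 99 + 57 + 116 + 37 + 70 = 379
Divide by 5: 379 / 5 = 75.800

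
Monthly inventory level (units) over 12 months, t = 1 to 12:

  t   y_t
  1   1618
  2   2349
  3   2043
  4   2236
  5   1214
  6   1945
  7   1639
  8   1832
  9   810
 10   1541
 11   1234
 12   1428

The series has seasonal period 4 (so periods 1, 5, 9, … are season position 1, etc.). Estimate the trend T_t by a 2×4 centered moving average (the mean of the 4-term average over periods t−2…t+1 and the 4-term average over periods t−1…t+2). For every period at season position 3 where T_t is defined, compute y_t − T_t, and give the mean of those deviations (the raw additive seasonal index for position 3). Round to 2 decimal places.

32.00

Season position 3 occurs at t = 3, 7 (where T_t is defined).
t=3: T_3 = 2011.0000; y_3 − T_3 = 2043 − 2011.0000 = 32.0000
t=7: T_7 = 1607.0000; y_7 − T_7 = 1639 − 1607.0000 = 32.0000
Mean deviation: (32.0000 + 32.0000) / 2 = 32.00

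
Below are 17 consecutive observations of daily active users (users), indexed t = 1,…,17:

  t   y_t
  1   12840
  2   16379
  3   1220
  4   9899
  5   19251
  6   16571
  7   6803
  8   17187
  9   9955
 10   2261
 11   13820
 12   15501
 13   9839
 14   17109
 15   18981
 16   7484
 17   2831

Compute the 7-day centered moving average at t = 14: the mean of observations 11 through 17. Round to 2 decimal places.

12223.57

Sum of periods 11–17: 13820 + 15501 + 9839 + 17109 + 18981 + 7484 + 2831 = 85565
Divide by 7: 85565 / 7 = 12223.57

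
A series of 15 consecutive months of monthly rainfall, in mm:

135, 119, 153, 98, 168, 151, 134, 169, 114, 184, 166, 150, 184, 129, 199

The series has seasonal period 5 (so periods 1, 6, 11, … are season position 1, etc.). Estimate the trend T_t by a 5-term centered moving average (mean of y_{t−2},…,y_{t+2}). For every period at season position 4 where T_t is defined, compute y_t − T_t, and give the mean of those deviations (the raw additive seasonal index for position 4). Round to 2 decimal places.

Season position 4 occurs at t = 4, 9 (where T_t is defined).
t=4: T_4 = 137.8000; y_4 − T_4 = 98 − 137.8000 = -39.8000
t=9: T_9 = 153.4000; y_9 − T_9 = 114 − 153.4000 = -39.4000
Mean deviation: (-39.8000 + -39.4000) / 2 = -39.60

-39.60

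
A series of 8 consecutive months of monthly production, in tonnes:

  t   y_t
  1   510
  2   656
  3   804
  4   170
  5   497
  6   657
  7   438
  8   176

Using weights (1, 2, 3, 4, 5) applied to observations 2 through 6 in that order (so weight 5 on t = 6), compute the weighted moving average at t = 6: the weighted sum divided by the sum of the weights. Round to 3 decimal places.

Weighted sum: 1·656 + 2·804 + 3·170 + 4·497 + 5·657 = 656 + 1608 + 510 + 1988 + 3285 = 8047
Weight total: 1 + 2 + 3 + 4 + 5 = 15
WMA = 8047 / 15 = 536.467

536.467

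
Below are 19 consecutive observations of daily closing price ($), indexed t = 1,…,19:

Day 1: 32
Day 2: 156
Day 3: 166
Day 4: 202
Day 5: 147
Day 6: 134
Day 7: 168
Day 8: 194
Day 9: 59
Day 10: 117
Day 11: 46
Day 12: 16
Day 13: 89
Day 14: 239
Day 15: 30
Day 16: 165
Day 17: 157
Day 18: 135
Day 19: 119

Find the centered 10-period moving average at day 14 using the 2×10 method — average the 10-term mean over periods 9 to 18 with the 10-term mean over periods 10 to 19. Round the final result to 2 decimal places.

Sum over 9–18: 59 + 117 + 46 + 16 + 89 + 239 + 30 + 165 + 157 + 135 = 1053
Sum over 10–19: 117 + 46 + 16 + 89 + 239 + 30 + 165 + 157 + 135 + 119 = 1113
CMA at t=14 = (1053 + 1113) / (2·10) = 2166 / 20 = 108.30

108.30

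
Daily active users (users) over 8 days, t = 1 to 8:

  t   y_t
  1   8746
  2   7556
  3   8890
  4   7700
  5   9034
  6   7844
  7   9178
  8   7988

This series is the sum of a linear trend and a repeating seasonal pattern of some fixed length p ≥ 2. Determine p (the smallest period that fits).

First differences y_{t+1} − y_t: -1190, 1334, -1190, 1334, -1190, 1334, …
The difference pattern repeats every 2 terms and not for any smaller step, so p = 2.

2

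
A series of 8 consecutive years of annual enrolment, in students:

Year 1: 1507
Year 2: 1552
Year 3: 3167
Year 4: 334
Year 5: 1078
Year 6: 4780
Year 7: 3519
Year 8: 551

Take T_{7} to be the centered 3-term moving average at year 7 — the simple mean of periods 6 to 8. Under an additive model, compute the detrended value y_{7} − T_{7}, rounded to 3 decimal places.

569.000

Trend T_7 = (4780 + 3519 + 551) / 3 = 8850/3 = 2950.00000
Detrended value: 3519 − 2950.00000 = 569.000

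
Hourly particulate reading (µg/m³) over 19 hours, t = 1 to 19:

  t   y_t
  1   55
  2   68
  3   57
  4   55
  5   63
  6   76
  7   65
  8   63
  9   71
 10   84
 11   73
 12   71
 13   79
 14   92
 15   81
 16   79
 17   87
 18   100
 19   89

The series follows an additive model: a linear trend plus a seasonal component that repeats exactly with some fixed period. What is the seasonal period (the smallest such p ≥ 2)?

4

First differences y_{t+1} − y_t: 13, -11, -2, 8, 13, -11, -2, 8, 13, -11, …
The difference pattern repeats every 4 terms and not for any smaller step, so p = 4.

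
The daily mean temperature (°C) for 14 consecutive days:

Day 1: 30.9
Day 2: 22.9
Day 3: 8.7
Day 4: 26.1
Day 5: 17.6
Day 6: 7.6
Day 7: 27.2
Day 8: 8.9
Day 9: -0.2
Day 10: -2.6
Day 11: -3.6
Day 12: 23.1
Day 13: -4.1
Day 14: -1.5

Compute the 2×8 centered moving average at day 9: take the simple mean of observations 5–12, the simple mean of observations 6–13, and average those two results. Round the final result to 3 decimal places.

8.394

Sum over 5–12: 17.6 + 7.6 + 27.2 + 8.9 + (-0.2) + (-2.6) + (-3.6) + 23.1 = 78.0
Sum over 6–13: 7.6 + 27.2 + 8.9 + (-0.2) + (-2.6) + (-3.6) + 23.1 + (-4.1) = 56.3
CMA at t=9 = (78.0 + 56.3) / (2·8) = 134.3 / 16 = 8.394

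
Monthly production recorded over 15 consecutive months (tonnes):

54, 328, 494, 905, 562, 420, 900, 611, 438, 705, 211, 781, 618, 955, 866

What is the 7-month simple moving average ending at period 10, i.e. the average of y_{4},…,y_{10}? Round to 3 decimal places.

Sum of periods 4–10: 905 + 562 + 420 + 900 + 611 + 438 + 705 = 4541
Divide by 7: 4541 / 7 = 648.714

648.714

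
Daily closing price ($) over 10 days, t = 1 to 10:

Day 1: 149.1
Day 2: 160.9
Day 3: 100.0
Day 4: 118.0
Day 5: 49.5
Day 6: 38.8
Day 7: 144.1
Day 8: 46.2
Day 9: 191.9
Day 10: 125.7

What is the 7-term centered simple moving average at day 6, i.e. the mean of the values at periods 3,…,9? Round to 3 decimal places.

98.357

Sum of periods 3–9: 100.0 + 118.0 + 49.5 + 38.8 + 144.1 + 46.2 + 191.9 = 688.5
Divide by 7: 688.5 / 7 = 98.357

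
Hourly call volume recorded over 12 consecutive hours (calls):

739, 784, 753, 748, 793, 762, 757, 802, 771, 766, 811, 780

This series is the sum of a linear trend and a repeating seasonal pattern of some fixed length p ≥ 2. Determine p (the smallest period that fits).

3

First differences y_{t+1} − y_t: 45, -31, -5, 45, -31, -5, 45, -31, …
The difference pattern repeats every 3 terms and not for any smaller step, so p = 3.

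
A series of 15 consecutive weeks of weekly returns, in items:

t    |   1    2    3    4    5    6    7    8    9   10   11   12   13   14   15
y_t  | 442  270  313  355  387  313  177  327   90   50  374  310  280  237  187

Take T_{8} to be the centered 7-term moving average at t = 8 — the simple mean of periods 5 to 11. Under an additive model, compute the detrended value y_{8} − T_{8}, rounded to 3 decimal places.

Trend T_8 = (387 + 313 + 177 + 327 + 90 + 50 + 374) / 7 = 1718/7 = 245.42857
Detrended value: 327 − 245.42857 = 81.571

81.571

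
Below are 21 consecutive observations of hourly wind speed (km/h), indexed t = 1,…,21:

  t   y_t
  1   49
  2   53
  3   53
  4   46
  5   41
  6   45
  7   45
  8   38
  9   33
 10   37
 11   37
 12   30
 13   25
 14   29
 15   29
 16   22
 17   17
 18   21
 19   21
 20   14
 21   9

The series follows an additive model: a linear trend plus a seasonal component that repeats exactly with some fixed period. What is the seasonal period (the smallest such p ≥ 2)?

4

First differences y_{t+1} − y_t: 4, 0, -7, -5, 4, 0, -7, -5, 4, 0, …
The difference pattern repeats every 4 terms and not for any smaller step, so p = 4.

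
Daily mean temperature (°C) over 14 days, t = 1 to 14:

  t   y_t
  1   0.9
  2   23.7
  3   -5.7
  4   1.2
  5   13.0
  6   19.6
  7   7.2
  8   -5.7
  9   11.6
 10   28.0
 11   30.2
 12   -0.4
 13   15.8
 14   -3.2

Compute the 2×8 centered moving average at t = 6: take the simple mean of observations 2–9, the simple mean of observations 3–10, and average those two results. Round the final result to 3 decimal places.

8.381

Sum over 2–9: 23.7 + (-5.7) + 1.2 + 13.0 + 19.6 + 7.2 + (-5.7) + 11.6 = 64.9
Sum over 3–10: (-5.7) + 1.2 + 13.0 + 19.6 + 7.2 + (-5.7) + 11.6 + 28.0 = 69.2
CMA at t=6 = (64.9 + 69.2) / (2·8) = 134.1 / 16 = 8.381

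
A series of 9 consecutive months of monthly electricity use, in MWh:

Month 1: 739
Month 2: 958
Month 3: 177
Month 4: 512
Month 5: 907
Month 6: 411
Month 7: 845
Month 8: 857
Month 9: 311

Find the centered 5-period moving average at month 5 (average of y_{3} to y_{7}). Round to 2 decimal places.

570.40

Sum of periods 3–7: 177 + 512 + 907 + 411 + 845 = 2852
Divide by 5: 2852 / 5 = 570.40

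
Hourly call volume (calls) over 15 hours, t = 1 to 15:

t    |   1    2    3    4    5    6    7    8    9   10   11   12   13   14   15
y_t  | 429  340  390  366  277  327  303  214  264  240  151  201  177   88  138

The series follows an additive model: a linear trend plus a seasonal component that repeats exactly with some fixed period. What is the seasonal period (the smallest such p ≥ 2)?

First differences y_{t+1} − y_t: -89, 50, -24, -89, 50, -24, -89, 50, …
The difference pattern repeats every 3 terms and not for any smaller step, so p = 3.

3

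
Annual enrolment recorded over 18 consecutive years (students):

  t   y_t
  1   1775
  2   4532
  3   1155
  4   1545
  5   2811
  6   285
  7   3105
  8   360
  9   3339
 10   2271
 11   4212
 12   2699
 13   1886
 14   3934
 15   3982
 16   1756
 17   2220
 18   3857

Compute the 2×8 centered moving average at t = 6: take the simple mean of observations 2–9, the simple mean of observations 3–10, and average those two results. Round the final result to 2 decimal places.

Sum over 2–9: 4532 + 1155 + 1545 + 2811 + 285 + 3105 + 360 + 3339 = 17132
Sum over 3–10: 1155 + 1545 + 2811 + 285 + 3105 + 360 + 3339 + 2271 = 14871
CMA at t=6 = (17132 + 14871) / (2·8) = 32003 / 16 = 2000.19

2000.19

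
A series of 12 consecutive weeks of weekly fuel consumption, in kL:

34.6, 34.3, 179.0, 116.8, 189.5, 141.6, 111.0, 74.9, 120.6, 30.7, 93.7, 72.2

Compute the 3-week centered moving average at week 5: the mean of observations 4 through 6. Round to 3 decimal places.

Sum of periods 4–6: 116.8 + 189.5 + 141.6 = 447.9
Divide by 3: 447.9 / 3 = 149.300

149.300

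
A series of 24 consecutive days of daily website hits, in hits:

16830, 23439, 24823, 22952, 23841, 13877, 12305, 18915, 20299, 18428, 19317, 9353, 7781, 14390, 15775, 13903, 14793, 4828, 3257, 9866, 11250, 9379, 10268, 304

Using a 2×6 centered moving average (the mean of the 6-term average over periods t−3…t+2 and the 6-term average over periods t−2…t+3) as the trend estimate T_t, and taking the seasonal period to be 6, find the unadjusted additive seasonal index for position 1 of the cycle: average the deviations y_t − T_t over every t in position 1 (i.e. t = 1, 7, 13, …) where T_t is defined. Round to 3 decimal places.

-6015.861

Season position 1 occurs at t = 7, 13, 19 (where T_t is defined).
t=7: T_7 = 18321.16667; y_7 − T_7 = 12305 − 18321.16667 = -6016.16667
t=13: T_13 = 13796.91667; y_13 − T_13 = 7781 − 13796.91667 = -6015.91667
t=19: T_19 = 9272.50000; y_19 − T_19 = 3257 − 9272.50000 = -6015.50000
Mean deviation: (-6016.16667 + -6015.91667 + -6015.50000) / 3 = -6015.861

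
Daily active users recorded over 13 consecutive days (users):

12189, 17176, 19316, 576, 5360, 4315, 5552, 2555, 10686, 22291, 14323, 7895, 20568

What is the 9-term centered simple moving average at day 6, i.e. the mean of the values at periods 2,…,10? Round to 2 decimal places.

9758.56

Sum of periods 2–10: 17176 + 19316 + 576 + 5360 + 4315 + 5552 + 2555 + 10686 + 22291 = 87827
Divide by 9: 87827 / 9 = 9758.56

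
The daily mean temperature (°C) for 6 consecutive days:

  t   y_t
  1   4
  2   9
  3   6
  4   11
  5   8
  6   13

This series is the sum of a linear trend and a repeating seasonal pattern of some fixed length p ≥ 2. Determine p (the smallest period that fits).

First differences y_{t+1} − y_t: 5, -3, 5, -3, 5, …
The difference pattern repeats every 2 terms and not for any smaller step, so p = 2.

2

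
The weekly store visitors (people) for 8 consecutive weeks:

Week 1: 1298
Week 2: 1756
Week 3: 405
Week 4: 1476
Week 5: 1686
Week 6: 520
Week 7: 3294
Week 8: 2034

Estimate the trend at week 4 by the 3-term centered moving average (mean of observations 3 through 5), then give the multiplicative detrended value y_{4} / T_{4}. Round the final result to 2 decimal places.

1.24

Trend T_4 = (405 + 1476 + 1686) / 3 = 3567/3 = 1189.0000
Ratio to trend: 1476 / 1189.0000 = 1.24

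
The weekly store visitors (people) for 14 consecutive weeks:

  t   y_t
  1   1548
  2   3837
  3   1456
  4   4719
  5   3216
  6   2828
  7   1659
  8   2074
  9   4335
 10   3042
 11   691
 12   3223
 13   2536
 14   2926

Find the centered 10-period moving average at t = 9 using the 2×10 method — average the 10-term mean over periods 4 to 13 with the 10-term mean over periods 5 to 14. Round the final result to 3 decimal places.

2742.650

Sum over 4–13: 4719 + 3216 + 2828 + 1659 + 2074 + 4335 + 3042 + 691 + 3223 + 2536 = 28323
Sum over 5–14: 3216 + 2828 + 1659 + 2074 + 4335 + 3042 + 691 + 3223 + 2536 + 2926 = 26530
CMA at t=9 = (28323 + 26530) / (2·10) = 54853 / 20 = 2742.650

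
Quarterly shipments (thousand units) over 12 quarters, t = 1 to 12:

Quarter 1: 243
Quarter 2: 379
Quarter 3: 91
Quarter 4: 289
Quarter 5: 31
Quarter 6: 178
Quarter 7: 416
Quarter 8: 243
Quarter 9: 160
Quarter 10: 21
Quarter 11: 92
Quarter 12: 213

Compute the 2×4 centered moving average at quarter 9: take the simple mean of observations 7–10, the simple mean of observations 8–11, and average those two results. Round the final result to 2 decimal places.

169.50

Sum over 7–10: 416 + 243 + 160 + 21 = 840
Sum over 8–11: 243 + 160 + 21 + 92 = 516
CMA at t=9 = (840 + 516) / (2·4) = 1356 / 8 = 169.50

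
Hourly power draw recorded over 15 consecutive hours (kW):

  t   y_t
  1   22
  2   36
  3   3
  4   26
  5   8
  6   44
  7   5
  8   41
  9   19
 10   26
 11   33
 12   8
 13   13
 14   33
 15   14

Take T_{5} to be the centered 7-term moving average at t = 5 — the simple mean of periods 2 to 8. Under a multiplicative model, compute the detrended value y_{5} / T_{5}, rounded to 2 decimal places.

0.34

Trend T_5 = (36 + 3 + 26 + 8 + 44 + 5 + 41) / 7 = 163/7 = 23.2857
Ratio to trend: 8 / 23.2857 = 0.34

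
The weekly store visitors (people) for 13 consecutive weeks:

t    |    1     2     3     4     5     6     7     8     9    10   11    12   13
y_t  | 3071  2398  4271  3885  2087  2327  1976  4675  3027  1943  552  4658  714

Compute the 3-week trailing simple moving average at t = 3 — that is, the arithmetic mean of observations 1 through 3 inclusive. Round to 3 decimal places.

Sum of periods 1–3: 3071 + 2398 + 4271 = 9740
Divide by 3: 9740 / 3 = 3246.667

3246.667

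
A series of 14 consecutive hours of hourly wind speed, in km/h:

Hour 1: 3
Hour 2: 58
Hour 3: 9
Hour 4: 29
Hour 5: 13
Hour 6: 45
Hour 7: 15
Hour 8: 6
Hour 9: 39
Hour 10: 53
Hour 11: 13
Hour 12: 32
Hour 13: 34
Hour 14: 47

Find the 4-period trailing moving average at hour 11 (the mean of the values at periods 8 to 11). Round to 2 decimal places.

Sum of periods 8–11: 6 + 39 + 53 + 13 = 111
Divide by 4: 111 / 4 = 27.75

27.75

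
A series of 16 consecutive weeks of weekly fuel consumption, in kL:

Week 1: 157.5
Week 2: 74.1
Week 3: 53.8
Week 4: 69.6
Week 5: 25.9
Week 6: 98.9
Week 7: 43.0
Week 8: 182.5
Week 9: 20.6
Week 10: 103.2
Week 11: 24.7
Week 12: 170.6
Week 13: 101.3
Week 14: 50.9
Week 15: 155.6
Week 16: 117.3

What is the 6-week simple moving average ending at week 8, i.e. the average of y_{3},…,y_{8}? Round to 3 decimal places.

78.950

Sum of periods 3–8: 53.8 + 69.6 + 25.9 + 98.9 + 43.0 + 182.5 = 473.7
Divide by 6: 473.7 / 6 = 78.950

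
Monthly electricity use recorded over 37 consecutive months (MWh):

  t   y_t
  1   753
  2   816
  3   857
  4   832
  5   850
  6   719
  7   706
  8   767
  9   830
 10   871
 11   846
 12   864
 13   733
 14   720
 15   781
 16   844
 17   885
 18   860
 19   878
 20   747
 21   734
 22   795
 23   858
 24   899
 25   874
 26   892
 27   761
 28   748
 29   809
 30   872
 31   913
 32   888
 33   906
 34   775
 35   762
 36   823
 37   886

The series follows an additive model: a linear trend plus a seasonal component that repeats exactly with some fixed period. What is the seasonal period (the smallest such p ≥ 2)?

First differences y_{t+1} − y_t: 63, 41, -25, 18, -131, -13, 61, 63, 41, -25, 18, -131, -13, 61, 63, 41, …
The difference pattern repeats every 7 terms and not for any smaller step, so p = 7.

7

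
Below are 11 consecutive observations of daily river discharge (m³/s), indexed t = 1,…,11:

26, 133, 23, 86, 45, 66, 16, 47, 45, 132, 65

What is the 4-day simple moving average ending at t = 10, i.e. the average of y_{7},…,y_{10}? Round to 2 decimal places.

Sum of periods 7–10: 16 + 47 + 45 + 132 = 240
Divide by 4: 240 / 4 = 60.00

60.00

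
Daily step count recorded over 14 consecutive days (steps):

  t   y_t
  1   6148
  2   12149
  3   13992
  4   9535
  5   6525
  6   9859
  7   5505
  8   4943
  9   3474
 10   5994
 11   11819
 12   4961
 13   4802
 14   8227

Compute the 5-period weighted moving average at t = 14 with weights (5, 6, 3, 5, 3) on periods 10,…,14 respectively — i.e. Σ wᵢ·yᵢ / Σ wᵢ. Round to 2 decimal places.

Weighted sum: 5·5994 + 6·11819 + 3·4961 + 5·4802 + 3·8227 = 29970 + 70914 + 14883 + 24010 + 24681 = 164458
Weight total: 5 + 6 + 3 + 5 + 3 = 22
WMA = 164458 / 22 = 7475.36

7475.36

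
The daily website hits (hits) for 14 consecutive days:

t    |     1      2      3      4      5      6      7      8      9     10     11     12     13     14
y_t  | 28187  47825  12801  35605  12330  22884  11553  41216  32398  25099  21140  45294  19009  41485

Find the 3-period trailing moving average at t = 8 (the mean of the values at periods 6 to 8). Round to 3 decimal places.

Sum of periods 6–8: 22884 + 11553 + 41216 = 75653
Divide by 3: 75653 / 3 = 25217.667

25217.667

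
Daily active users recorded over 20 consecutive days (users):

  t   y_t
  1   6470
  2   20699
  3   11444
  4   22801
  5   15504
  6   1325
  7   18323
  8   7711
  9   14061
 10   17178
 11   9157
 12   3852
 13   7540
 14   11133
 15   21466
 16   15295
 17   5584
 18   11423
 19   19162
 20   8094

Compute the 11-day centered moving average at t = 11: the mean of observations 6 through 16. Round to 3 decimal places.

Sum of periods 6–16: 1325 + 18323 + 7711 + 14061 + 17178 + 9157 + 3852 + 7540 + 11133 + 21466 + 15295 = 127041
Divide by 11: 127041 / 11 = 11549.182

11549.182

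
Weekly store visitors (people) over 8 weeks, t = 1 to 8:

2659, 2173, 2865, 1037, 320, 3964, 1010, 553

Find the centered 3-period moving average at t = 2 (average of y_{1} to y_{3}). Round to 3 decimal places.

2565.667

Sum of periods 1–3: 2659 + 2173 + 2865 = 7697
Divide by 3: 7697 / 3 = 2565.667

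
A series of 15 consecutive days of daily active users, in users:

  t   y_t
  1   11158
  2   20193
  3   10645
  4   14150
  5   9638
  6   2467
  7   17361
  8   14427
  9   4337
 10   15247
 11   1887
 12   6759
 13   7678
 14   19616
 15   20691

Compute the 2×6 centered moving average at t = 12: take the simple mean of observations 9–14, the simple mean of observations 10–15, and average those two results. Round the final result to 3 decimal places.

10616.833

Sum over 9–14: 4337 + 15247 + 1887 + 6759 + 7678 + 19616 = 55524
Sum over 10–15: 15247 + 1887 + 6759 + 7678 + 19616 + 20691 = 71878
CMA at t=12 = (55524 + 71878) / (2·6) = 127402 / 12 = 10616.833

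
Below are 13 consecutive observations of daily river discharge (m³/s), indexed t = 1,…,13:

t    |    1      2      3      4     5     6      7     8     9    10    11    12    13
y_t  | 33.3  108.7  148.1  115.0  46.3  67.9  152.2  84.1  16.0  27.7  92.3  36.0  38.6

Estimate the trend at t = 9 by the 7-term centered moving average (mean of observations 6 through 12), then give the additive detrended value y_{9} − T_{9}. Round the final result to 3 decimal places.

-52.029

Trend T_9 = (67.9 + 152.2 + 84.1 + 16.0 + 27.7 + 92.3 + 36.0) / 7 = 476.2/7 = 68.02857
Detrended value: 16.0 − 68.02857 = -52.029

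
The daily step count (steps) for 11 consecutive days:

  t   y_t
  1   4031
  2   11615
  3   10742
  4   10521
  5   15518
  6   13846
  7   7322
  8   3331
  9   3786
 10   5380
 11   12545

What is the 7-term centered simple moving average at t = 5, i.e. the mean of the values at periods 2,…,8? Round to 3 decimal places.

Sum of periods 2–8: 11615 + 10742 + 10521 + 15518 + 13846 + 7322 + 3331 = 72895
Divide by 7: 72895 / 7 = 10413.571

10413.571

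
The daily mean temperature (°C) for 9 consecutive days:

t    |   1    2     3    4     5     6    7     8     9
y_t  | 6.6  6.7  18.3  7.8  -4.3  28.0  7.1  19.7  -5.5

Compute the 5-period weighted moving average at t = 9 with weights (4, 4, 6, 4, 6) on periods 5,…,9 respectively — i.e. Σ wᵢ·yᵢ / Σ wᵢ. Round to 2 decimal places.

Weighted sum: 4·-4.3 + 4·28.0 + 6·7.1 + 4·19.7 + 6·-5.5 = -17.2 + 112.0 + 42.6 + 78.8 + -33.0 = 183.2
Weight total: 4 + 4 + 6 + 4 + 6 = 24
WMA = 183.2 / 24 = 7.63

7.63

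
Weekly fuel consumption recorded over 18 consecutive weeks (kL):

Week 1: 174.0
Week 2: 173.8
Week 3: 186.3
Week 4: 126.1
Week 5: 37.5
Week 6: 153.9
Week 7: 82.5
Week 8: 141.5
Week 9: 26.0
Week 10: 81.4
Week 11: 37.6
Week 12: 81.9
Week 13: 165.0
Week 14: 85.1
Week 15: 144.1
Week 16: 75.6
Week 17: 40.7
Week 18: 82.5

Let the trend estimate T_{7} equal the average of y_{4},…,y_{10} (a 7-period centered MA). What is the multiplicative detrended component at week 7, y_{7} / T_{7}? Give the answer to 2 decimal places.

Trend T_7 = (126.1 + 37.5 + 153.9 + 82.5 + 141.5 + 26.0 + 81.4) / 7 = 648.9/7 = 92.7000
Ratio to trend: 82.5 / 92.7000 = 0.89

0.89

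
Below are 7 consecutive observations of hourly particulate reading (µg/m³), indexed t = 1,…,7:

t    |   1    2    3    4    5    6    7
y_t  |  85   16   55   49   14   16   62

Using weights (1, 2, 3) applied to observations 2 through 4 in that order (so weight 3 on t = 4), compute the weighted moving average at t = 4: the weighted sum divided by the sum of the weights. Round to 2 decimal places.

45.50

Weighted sum: 1·16 + 2·55 + 3·49 = 16 + 110 + 147 = 273
Weight total: 1 + 2 + 3 = 6
WMA = 273 / 6 = 45.50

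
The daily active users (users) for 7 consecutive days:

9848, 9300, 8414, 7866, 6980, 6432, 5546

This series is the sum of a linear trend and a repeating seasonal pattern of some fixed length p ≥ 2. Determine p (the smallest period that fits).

2

First differences y_{t+1} − y_t: -548, -886, -548, -886, -548, -886, …
The difference pattern repeats every 2 terms and not for any smaller step, so p = 2.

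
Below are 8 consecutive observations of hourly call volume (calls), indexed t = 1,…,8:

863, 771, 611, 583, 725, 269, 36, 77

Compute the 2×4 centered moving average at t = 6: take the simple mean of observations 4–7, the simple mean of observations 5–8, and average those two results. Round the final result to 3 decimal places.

340.000

Sum over 4–7: 583 + 725 + 269 + 36 = 1613
Sum over 5–8: 725 + 269 + 36 + 77 = 1107
CMA at t=6 = (1613 + 1107) / (2·4) = 2720 / 8 = 340.000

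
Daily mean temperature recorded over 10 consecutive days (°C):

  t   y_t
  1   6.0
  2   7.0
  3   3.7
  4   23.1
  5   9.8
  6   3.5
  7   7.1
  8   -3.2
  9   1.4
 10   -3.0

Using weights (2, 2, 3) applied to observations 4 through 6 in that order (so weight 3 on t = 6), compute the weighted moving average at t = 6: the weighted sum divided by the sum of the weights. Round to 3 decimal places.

10.900

Weighted sum: 2·23.1 + 2·9.8 + 3·3.5 = 46.2 + 19.6 + 10.5 = 76.3
Weight total: 2 + 2 + 3 = 7
WMA = 76.3 / 7 = 10.900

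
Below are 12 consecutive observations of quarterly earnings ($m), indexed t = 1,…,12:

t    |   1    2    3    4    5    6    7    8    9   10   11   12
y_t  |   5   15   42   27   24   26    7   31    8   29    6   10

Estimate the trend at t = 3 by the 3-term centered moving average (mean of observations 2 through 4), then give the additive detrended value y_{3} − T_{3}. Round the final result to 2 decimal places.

14.00

Trend T_3 = (15 + 42 + 27) / 3 = 84/3 = 28.0000
Detrended value: 42 − 28.0000 = 14.00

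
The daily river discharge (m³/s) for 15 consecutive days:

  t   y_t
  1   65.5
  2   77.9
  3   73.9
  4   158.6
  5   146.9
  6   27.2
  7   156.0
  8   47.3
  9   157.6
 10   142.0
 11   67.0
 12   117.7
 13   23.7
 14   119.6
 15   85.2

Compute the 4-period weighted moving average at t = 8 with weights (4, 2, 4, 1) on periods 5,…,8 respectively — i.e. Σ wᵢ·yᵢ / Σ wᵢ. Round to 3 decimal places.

Weighted sum: 4·146.9 + 2·27.2 + 4·156.0 + 1·47.3 = 587.6 + 54.4 + 624.0 + 47.3 = 1313.3
Weight total: 4 + 2 + 4 + 1 = 11
WMA = 1313.3 / 11 = 119.391

119.391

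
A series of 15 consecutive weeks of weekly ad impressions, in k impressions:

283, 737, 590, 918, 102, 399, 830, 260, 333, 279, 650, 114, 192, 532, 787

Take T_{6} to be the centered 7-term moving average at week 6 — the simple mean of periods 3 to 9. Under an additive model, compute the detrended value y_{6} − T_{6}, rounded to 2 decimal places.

-91.29

Trend T_6 = (590 + 918 + 102 + 399 + 830 + 260 + 333) / 7 = 3432/7 = 490.2857
Detrended value: 399 − 490.2857 = -91.29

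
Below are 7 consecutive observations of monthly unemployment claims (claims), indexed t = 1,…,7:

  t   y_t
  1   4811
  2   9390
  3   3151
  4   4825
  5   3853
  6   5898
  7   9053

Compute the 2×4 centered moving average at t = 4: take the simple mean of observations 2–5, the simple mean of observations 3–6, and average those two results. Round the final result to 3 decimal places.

4868.250

Sum over 2–5: 9390 + 3151 + 4825 + 3853 = 21219
Sum over 3–6: 3151 + 4825 + 3853 + 5898 = 17727
CMA at t=4 = (21219 + 17727) / (2·4) = 38946 / 8 = 4868.250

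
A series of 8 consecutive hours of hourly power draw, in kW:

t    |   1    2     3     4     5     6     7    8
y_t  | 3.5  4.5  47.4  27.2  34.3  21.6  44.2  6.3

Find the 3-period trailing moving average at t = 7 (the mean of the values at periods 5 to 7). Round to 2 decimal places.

33.37

Sum of periods 5–7: 34.3 + 21.6 + 44.2 = 100.1
Divide by 3: 100.1 / 3 = 33.37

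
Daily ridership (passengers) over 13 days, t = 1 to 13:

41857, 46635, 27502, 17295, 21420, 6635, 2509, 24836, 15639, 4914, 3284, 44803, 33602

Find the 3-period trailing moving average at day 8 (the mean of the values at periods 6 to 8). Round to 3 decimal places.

Sum of periods 6–8: 6635 + 2509 + 24836 = 33980
Divide by 3: 33980 / 3 = 11326.667

11326.667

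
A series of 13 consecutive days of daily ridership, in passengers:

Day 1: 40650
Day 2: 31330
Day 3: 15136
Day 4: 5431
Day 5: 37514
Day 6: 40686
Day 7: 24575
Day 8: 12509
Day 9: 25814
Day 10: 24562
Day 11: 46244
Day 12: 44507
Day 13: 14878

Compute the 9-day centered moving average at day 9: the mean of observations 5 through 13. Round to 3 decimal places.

Sum of periods 5–13: 37514 + 40686 + 24575 + 12509 + 25814 + 24562 + 46244 + 44507 + 14878 = 271289
Divide by 9: 271289 / 9 = 30143.222

30143.222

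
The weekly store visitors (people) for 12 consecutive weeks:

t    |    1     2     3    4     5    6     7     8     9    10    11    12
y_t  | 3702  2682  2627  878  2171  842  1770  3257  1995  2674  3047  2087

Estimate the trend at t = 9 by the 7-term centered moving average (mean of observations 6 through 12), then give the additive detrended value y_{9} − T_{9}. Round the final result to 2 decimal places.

Trend T_9 = (842 + 1770 + 3257 + 1995 + 2674 + 3047 + 2087) / 7 = 15672/7 = 2238.8571
Detrended value: 1995 − 2238.8571 = -243.86

-243.86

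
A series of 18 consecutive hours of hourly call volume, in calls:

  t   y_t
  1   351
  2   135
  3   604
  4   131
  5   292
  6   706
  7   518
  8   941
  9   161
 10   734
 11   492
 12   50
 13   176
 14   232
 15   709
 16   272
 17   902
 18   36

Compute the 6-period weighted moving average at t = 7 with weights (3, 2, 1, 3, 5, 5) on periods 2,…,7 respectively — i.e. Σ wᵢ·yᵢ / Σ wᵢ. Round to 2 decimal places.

460.00

Weighted sum: 3·135 + 2·604 + 1·131 + 3·292 + 5·706 + 5·518 = 405 + 1208 + 131 + 876 + 3530 + 2590 = 8740
Weight total: 3 + 2 + 1 + 3 + 5 + 5 = 19
WMA = 8740 / 19 = 460.00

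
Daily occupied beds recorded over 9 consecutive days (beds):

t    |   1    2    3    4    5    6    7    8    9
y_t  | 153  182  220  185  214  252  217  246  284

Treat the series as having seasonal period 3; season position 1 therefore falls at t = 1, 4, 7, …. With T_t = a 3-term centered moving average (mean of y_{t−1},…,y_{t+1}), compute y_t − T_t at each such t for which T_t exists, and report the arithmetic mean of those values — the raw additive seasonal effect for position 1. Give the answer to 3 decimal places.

-21.333

Season position 1 occurs at t = 4, 7 (where T_t is defined).
t=4: T_4 = 206.33333; y_4 − T_4 = 185 − 206.33333 = -21.33333
t=7: T_7 = 238.33333; y_7 − T_7 = 217 − 238.33333 = -21.33333
Mean deviation: (-21.33333 + -21.33333) / 2 = -21.333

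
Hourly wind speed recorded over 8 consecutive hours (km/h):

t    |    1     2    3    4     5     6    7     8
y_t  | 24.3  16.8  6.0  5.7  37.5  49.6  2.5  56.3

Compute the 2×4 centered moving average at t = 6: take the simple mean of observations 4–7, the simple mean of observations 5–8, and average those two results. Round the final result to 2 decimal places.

Sum over 4–7: 5.7 + 37.5 + 49.6 + 2.5 = 95.3
Sum over 5–8: 37.5 + 49.6 + 2.5 + 56.3 = 145.9
CMA at t=6 = (95.3 + 145.9) / (2·4) = 241.2 / 8 = 30.15

30.15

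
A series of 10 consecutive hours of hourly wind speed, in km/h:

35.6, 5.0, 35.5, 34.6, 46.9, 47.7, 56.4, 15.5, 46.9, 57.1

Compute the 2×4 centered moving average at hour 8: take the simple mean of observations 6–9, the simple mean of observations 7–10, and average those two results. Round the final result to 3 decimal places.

Sum over 6–9: 47.7 + 56.4 + 15.5 + 46.9 = 166.5
Sum over 7–10: 56.4 + 15.5 + 46.9 + 57.1 = 175.9
CMA at t=8 = (166.5 + 175.9) / (2·4) = 342.4 / 8 = 42.800

42.800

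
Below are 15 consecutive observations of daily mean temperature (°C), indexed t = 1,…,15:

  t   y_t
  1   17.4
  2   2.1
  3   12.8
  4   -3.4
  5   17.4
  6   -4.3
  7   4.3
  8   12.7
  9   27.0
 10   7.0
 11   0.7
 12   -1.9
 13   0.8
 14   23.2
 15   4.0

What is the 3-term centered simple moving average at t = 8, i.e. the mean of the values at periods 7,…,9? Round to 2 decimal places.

14.67

Sum of periods 7–9: 4.3 + 12.7 + 27.0 = 44.0
Divide by 3: 44.0 / 3 = 14.67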